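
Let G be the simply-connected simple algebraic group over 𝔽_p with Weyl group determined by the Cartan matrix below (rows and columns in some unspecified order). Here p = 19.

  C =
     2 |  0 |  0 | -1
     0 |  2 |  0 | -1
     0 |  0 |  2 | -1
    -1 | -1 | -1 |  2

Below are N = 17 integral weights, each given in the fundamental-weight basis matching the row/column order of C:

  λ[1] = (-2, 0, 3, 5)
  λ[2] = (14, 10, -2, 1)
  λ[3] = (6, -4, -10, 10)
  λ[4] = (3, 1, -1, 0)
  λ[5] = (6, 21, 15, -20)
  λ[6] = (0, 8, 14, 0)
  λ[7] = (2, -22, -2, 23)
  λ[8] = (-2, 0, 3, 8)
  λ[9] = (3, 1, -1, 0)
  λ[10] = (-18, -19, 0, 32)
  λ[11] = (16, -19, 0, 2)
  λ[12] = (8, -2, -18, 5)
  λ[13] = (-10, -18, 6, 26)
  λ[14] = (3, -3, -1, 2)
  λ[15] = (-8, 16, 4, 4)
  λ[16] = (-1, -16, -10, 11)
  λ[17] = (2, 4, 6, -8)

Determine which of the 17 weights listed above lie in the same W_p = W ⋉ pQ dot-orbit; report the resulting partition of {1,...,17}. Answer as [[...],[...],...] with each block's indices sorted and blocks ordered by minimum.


Cartan matrix: type D_4 (|W|=192); un-permuting the 4 rows.

Alcove-folded reps (p=19, 17 weights, presented ϖ-order):

    λ_1 → (1, 1, 4, 5)
    λ_2 → (6, 2, 8, 1)
    λ_3 → (6, 2, 8, 1)
    λ_4 → (4, 2, 0, 1)
    λ_5 → (9, 0, 0, 3)
    λ_6 → (6, 2, 8, 1)
    λ_7 → (1, 9, 3, 2)
    λ_8 → (1, 1, 4, 5)
    λ_9 → (4, 2, 0, 1)
    λ_10 → (1, 2, 13, 1)
    λ_11 → (1, 2, 13, 1)
    λ_12 → (1, 9, 3, 2)
    λ_13 → (6, 2, 8, 1)
    λ_14 → (4, 2, 0, 1)
    λ_15 → (1, 9, 3, 2)
    λ_16 → (9, 0, 0, 3)
    λ_17 → (4, 2, 0, 1)

Grouping the 17 weights by Ā_19-representative: 6 linkage classes.

[[1, 8], [2, 3, 6, 13], [4, 9, 14, 17], [5, 16], [7, 12, 15], [10, 11]]


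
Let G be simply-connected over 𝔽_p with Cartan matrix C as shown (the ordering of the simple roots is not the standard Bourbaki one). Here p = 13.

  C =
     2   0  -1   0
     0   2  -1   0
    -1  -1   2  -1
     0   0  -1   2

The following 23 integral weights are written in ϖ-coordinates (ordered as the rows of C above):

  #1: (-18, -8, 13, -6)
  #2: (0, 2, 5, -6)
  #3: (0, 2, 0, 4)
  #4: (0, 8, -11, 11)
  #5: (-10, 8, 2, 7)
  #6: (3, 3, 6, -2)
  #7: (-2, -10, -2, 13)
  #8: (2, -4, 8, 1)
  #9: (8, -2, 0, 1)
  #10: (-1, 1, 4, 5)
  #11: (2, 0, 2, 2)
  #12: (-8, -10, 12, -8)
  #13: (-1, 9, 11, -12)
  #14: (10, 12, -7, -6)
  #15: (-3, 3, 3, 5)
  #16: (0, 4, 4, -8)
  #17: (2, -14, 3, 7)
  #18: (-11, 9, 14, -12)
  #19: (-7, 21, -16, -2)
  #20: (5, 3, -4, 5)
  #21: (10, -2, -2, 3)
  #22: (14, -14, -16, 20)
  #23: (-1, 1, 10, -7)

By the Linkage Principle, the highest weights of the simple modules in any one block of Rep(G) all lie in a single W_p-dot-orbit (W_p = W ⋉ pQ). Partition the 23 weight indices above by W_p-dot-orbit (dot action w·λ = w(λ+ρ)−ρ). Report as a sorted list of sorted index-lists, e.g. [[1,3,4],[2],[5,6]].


C ↔ D_4 under row/col permutation; |W(D_4)| = 192.

Ā_13 reps of the 23 weights (D_4, coords as presented):

  λ_1 → (1, 3, 1, 5)
  λ_2 → (1, 3, 1, 5)
  λ_3 → (1, 3, 1, 5)
  λ_4 → (9, 1, 0, 2)
  λ_5 → (2, 2, 1, 1)
  λ_6 → (2, 2, 1, 1)
  λ_7 → (9, 1, 0, 2)
  λ_8 → (2, 2, 1, 1)
  λ_9 → (9, 1, 0, 2)
  λ_10 → (0, 2, 0, 6)
  λ_11 → (3, 1, 3, 3)
  λ_12 → (3, 1, 3, 3)
  λ_13 → (9, 1, 0, 2)
  λ_14 → (0, 2, 0, 6)
  λ_15 → (1, 3, 1, 5)
  λ_16 → (1, 3, 1, 5)
  λ_17 → (6, 4, 0, 1)
  λ_18 → (2, 2, 1, 1)
  λ_19 → (6, 4, 0, 1)
  λ_20 → (3, 1, 3, 3)
  λ_21 → (9, 1, 0, 2)
  λ_22 → (0, 2, 0, 6)
  λ_23 → (0, 2, 0, 6)

The 23 indices split into 6 linkage classes (same alcove rep ⇔ same W_13-dot-orbit):

[[1, 2, 3, 15, 16], [4, 7, 9, 13, 21], [5, 6, 8, 18], [10, 14, 22, 23], [11, 12, 20], [17, 19]]


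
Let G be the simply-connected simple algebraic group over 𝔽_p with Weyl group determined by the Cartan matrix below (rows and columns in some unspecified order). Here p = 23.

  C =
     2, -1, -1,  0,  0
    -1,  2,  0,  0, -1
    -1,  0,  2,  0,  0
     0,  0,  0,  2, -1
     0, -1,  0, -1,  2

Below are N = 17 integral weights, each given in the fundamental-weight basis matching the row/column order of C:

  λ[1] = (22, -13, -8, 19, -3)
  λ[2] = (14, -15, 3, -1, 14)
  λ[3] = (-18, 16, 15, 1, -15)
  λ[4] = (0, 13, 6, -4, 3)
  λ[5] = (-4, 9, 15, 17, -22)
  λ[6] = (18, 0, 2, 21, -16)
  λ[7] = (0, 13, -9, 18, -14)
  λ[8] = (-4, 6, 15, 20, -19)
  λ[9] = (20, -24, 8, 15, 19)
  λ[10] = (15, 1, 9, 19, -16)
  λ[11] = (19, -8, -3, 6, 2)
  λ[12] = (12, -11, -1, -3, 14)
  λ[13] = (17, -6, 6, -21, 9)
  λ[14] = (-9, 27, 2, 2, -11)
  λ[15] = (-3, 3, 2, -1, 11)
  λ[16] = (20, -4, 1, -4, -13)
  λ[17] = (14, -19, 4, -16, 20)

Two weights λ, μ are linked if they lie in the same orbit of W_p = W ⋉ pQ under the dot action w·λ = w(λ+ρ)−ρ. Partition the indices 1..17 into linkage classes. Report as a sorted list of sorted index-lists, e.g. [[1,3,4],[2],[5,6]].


Cartan matrix: type A_5 (|W|=720); un-permuting the 5 rows.

W_23-reps of the 17 weights in Ā_23 (same 5-coord order as C):

  [1] (2, 2, 1, 0, 12)
  [2] (1, 14, 4, 0, 1)
  [3] (2, 2, 1, 0, 12)
  [4] (1, 14, 4, 0, 1)
  [5] (11, 3, 2, 3, 4)
  [6] (1, 14, 4, 0, 1)
  [7] (1, 6, 1, 6, 7)
  [8] (11, 3, 2, 3, 4)
  [9] (11, 3, 2, 3, 4)
  [10] (3, 10, 0, 2, 3)
  [11] (11, 3, 2, 3, 4)
  [12] (3, 10, 0, 2, 3)
  [13] (3, 10, 0, 2, 3)
  [14] (3, 10, 0, 2, 3)
  [15] (2, 2, 1, 0, 12)
  [16] (3, 3, 2, 3, 12)
  [17] (3, 3, 2, 3, 12)

These 17 weights hit 6 W_23-dot-orbits; sizes (3, 3, 4, 1, 4, 2):

[[1, 3, 15], [2, 4, 6], [5, 8, 9, 11], [7], [10, 12, 13, 14], [16, 17]]


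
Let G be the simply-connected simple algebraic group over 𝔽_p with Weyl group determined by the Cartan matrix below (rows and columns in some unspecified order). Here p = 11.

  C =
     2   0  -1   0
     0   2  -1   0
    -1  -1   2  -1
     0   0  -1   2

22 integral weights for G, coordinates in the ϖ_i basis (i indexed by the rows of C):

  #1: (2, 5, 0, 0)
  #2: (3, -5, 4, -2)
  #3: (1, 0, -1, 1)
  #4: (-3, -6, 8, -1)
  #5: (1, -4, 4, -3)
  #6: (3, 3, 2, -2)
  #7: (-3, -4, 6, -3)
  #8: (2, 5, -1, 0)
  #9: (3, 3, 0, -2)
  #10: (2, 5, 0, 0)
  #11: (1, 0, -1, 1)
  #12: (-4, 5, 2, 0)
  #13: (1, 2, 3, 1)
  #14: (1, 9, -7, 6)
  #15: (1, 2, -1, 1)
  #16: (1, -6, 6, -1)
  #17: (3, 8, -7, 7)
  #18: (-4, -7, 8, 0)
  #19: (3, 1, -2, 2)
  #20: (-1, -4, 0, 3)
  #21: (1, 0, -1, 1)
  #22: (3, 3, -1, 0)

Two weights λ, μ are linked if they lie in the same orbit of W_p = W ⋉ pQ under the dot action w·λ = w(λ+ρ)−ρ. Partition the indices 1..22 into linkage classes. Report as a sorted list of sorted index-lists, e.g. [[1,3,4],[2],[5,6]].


Dynkin diagram of C (from the 6 off-diagonal −1 entries): D_4.

Alcove-folded reps (p=11, 22 weights, presented ϖ-order):

  λ_1 → (3, 6, 0, 1) · λ_2 → (4, 4, 0, 1) · λ_3 → (2, 1, 0, 2) · λ_4 → (2, 5, 2, 0) · λ_5 → (2, 3, 0, 2) · λ_6 → (4, 4, 0, 1) · λ_7 → (2, 3, 0, 2) · λ_8 → (3, 6, 0, 1) · λ_9 → (4, 4, 0, 1) · λ_10 → (3, 6, 0, 1) · λ_11 → (2, 1, 0, 2) · λ_12 → (3, 6, 0, 1) · λ_13 → (2, 3, 0, 2) · λ_14 → (4, 4, 0, 1) · λ_15 → (2, 3, 0, 2) · λ_16 → (2, 5, 2, 0) · λ_17 → (2, 3, 0, 2) · λ_18 → (3, 6, 0, 1) · λ_19 → (3, 1, 1, 2) · λ_20 → (2, 1, 0, 2) · λ_21 → (2, 1, 0, 2) · λ_22 → (4, 4, 0, 1)

Grouping the 22 weights by Ā_11-representative: 6 linkage classes.

[[1, 8, 10, 12, 18], [2, 6, 9, 14, 22], [3, 11, 20, 21], [4, 16], [5, 7, 13, 15, 17], [19]]


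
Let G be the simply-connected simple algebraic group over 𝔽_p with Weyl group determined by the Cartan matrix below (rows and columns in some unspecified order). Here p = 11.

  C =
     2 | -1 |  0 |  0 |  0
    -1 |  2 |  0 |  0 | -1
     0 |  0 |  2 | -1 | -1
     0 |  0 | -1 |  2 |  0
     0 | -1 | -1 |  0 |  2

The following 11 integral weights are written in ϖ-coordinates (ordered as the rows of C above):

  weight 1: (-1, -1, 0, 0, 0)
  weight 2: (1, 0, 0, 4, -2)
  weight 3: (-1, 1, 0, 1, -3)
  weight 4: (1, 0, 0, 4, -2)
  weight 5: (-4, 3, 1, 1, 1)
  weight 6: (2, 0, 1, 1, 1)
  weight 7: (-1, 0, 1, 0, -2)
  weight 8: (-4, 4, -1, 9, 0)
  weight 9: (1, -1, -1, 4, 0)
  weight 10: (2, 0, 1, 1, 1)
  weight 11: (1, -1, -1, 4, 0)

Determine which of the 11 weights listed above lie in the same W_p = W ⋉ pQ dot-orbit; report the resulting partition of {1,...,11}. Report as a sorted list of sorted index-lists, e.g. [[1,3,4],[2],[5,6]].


Cartan matrix: type A_5 (|W|=720); un-permuting the 5 rows.

Alcove-folded reps (p=11, 11 weights, presented ϖ-order):

    1: (0, 0, 1, 1, 1)
    2: (2, 0, 0, 5, 1)
    3: (0, 0, 1, 1, 1)
    4: (2, 0, 0, 5, 1)
    5: (3, 1, 2, 2, 2)
    6: (3, 1, 2, 2, 2)
    7: (0, 0, 1, 1, 1)
    8: (2, 0, 0, 5, 1)
    9: (2, 0, 0, 5, 1)
    10: (3, 1, 2, 2, 2)
    11: (2, 0, 0, 5, 1)

Grouping the 11 weights by Ā_11-representative: 3 linkage classes.

[[1, 3, 7], [2, 4, 8, 9, 11], [5, 6, 10]]


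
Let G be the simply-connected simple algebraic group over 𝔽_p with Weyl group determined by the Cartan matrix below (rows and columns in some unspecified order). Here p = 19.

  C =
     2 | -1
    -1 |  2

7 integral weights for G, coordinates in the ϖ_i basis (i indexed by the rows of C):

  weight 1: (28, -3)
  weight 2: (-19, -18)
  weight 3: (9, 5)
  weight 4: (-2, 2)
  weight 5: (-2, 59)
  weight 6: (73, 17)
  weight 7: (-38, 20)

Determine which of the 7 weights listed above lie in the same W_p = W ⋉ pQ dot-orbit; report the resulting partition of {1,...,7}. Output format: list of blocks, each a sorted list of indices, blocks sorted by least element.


Cartan matrix: type A_2 (|W|=6); un-permuting the 2 rows.

W_19-reps of the 7 weights in Ā_19 (same 2-coord order as C):

    1: (9, 8)
    2: (1, 2)
    3: (10, 6)
    4: (1, 2)
    5: (1, 2)
    6: (1, 2)
    7: (1, 2)

Partition of {1..7} into 3 W_19-dot-orbits:

[[1], [2, 4, 5, 6, 7], [3]]


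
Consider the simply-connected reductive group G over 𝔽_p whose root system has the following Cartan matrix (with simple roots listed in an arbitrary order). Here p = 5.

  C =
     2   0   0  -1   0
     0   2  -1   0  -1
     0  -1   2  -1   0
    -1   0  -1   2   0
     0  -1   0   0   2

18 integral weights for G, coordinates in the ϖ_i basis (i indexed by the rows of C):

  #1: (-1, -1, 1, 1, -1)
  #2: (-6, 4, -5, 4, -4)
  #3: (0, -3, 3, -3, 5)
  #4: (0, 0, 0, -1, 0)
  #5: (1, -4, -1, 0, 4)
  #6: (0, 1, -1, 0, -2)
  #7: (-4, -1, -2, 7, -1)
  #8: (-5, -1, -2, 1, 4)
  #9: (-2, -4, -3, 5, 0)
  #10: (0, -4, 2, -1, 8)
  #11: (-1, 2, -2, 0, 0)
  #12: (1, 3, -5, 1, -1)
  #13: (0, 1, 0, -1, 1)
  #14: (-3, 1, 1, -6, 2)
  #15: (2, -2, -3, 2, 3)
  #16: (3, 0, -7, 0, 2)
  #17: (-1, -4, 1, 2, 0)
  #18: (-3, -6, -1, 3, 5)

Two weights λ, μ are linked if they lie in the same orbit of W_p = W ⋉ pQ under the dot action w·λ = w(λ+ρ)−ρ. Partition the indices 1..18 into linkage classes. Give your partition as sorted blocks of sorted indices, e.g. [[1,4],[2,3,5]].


A_5 Cartan matrix, 5 simple roots permuted; ρ=(1,1,1,1,1).

Ā_5 reps of the 18 weights (A_5, coords as presented):

  λ_1 → (0, 0, 2, 2, 0)
  λ_2 → (0, 0, 2, 2, 0)
  λ_3 → (1, 1, 1, 0, 1)
  λ_4 → (1, 1, 1, 0, 1)
  λ_5 → (0, 0, 1, 2, 2)
  λ_6 → (1, 1, 0, 1, 1)
  λ_7 → (0, 0, 2, 2, 0)
  λ_8 → (0, 2, 1, 0, 1)
  λ_9 → (0, 2, 1, 0, 1)
  λ_10 → (0, 1, 3, 0, 0)
  λ_11 → (0, 2, 1, 0, 1)
  λ_12 → (0, 0, 2, 2, 0)
  λ_13 → (0, 2, 1, 0, 1)
  λ_14 → (0, 0, 1, 2, 2)
  λ_15 → (1, 1, 1, 0, 1)
  λ_16 → (0, 1, 3, 0, 0)
  λ_17 → (0, 0, 1, 2, 2)
  λ_18 → (0, 0, 2, 2, 0)

Partition of {1..18} into 6 W_5-dot-orbits:

[[1, 2, 7, 12, 18], [3, 4, 15], [5, 14, 17], [6], [8, 9, 11, 13], [10, 16]]


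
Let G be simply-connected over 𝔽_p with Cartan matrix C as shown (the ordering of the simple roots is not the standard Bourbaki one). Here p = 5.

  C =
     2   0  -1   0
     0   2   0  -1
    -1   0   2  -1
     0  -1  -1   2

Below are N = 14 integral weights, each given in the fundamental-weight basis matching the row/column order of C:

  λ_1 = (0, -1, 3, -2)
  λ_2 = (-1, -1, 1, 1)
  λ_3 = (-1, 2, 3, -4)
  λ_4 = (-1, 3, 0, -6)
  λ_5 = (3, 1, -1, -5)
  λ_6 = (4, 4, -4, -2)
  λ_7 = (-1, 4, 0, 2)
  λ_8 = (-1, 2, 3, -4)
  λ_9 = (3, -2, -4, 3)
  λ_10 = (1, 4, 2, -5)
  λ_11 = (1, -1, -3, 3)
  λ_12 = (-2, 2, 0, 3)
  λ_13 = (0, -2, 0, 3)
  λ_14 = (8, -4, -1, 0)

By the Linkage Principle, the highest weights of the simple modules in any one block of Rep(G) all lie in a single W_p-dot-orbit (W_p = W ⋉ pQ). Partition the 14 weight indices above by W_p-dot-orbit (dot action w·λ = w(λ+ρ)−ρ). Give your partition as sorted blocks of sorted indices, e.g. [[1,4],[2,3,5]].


C ↔ A_4 under row/col permutation; |W(A_4)| = 120.

λ_j+ρ reflected into Ā_5 (⟨·,θ^∨⟩≤5); 4-tuples as given:

  λ_1 → (1, 1, 3, 0) · λ_2 → (0, 0, 2, 2) · λ_3 → (0, 0, 1, 3) · λ_4 → (4, 1, 0, 0) · λ_5 → (0, 0, 2, 2) · λ_6 → (0, 0, 1, 3) · λ_7 → (1, 1, 3, 0) · λ_8 → (0, 0, 1, 3) · λ_9 → (1, 1, 3, 0) · λ_10 → (0, 0, 1, 3) · λ_11 → (0, 0, 2, 2) · λ_12 → (0, 0, 2, 2) · λ_13 → (0, 0, 1, 3) · λ_14 → (0, 0, 2, 2)

The 14 indices split into 4 linkage classes (same alcove rep ⇔ same W_5-dot-orbit):

[[1, 7, 9], [2, 5, 11, 12, 14], [3, 6, 8, 10, 13], [4]]


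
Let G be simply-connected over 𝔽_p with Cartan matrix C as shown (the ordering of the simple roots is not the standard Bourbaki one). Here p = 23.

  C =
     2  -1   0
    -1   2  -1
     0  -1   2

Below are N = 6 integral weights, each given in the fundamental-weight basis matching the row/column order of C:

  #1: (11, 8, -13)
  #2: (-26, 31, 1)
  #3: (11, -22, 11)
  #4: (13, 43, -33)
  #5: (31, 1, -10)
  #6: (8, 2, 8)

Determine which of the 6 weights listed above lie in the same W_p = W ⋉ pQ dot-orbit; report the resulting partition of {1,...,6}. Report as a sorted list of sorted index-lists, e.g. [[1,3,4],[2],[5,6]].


C ↔ A_3 under row/col permutation; |W(A_3)| = 24.

Folding the 6 weights λ_j+ρ into Ā_23 (reps in the given 3-coord order):

  [1] (9, 3, 9)
  [2] (12, 2, 7)
  [3] (9, 3, 9)
  [4] (9, 3, 9)
  [5] (12, 2, 7)
  [6] (9, 3, 9)

The 6 indices split into 2 linkage classes (same alcove rep ⇔ same W_23-dot-orbit):

[[1, 3, 4, 6], [2, 5]]


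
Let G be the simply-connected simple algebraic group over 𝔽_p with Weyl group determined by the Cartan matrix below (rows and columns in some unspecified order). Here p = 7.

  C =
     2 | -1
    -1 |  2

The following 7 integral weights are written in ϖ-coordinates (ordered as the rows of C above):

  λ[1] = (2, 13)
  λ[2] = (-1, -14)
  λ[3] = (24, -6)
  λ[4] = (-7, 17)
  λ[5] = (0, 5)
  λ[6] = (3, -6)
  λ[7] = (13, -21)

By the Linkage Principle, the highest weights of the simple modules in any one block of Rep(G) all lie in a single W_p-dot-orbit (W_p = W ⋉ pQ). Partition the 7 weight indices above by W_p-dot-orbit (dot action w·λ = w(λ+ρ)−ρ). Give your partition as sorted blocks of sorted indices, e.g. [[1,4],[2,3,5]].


Cartan matrix: type A_2 (|W|=6); un-permuting the 2 rows.

Folding the 7 weights λ_j+ρ into Ā_7 (reps in the given 2-coord order):

  1: (4, 3)
  2: (1, 6)
  3: (1, 4)
  4: (1, 4)
  5: (1, 6)
  6: (1, 4)
  7: (1, 6)

The 7 indices split into 3 linkage classes (same alcove rep ⇔ same W_7-dot-orbit):

[[1], [2, 5, 7], [3, 4, 6]]


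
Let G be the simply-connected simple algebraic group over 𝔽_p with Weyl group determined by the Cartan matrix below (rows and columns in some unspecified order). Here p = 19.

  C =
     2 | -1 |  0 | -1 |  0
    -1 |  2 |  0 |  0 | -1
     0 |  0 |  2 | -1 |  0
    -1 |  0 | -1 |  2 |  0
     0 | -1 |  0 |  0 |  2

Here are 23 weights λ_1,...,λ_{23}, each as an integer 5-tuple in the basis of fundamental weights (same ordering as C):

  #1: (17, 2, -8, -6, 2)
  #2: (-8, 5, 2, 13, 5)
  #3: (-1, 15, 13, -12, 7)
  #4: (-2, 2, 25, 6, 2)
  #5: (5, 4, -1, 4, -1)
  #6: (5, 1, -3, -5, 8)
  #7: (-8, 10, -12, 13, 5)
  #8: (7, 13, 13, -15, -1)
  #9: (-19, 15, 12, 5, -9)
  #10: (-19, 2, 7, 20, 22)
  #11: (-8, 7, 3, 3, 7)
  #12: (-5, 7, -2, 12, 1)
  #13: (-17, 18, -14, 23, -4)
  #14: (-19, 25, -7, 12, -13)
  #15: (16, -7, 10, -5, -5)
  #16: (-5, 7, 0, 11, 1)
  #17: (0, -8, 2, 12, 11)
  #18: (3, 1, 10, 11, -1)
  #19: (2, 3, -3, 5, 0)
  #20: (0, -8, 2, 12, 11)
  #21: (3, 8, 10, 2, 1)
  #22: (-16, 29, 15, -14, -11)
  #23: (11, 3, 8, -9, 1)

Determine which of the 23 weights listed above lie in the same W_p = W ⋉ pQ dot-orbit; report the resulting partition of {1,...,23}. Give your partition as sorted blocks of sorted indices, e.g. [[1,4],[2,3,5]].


Cartan matrix: type A_5 (|W|=720); un-permuting the 5 rows.

Ā_19 reps of the 23 weights (A_5, coords as presented):

    1: (6, 1, 0, 7, 2)
    2: (6, 1, 0, 7, 2)
    3: (6, 5, 0, 5, 0)
    4: (6, 1, 0, 7, 2)
    5: (6, 5, 0, 5, 0)
    6: (0, 2, 4, 2, 9)
    7: (3, 4, 2, 4, 1)
    8: (6, 5, 0, 5, 0)
    9: (4, 4, 1, 8, 2)
    10: (4, 1, 1, 3, 8)
    11: (4, 1, 1, 3, 8)
    12: (4, 4, 1, 8, 2)
    13: (6, 5, 0, 5, 0)
    14: (3, 4, 2, 4, 1)
    15: (3, 4, 2, 4, 1)
    16: (4, 4, 1, 8, 2)
    17: (6, 1, 0, 7, 2)
    18: (4, 4, 1, 8, 2)
    19: (3, 4, 2, 4, 1)
    20: (6, 1, 0, 7, 2)
    21: (4, 1, 1, 3, 8)
    22: (4, 1, 1, 3, 8)
    23: (4, 4, 1, 8, 2)

Partition of {1..23} into 6 W_19-dot-orbits:

[[1, 2, 4, 17, 20], [3, 5, 8, 13], [6], [7, 14, 15, 19], [9, 12, 16, 18, 23], [10, 11, 21, 22]]


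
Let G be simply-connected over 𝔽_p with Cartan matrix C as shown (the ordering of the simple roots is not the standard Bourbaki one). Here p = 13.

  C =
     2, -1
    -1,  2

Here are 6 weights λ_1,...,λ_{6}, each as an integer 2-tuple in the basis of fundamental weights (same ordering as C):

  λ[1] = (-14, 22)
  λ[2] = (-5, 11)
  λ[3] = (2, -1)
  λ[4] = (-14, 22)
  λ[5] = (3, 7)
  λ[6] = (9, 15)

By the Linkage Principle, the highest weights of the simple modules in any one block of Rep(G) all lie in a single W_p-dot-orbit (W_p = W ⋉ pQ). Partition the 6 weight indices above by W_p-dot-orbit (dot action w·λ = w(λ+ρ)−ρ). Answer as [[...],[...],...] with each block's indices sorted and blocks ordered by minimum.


A_2 Cartan matrix, 2 simple roots permuted; ρ=(1,1).

Each λ_j+ρ reduced to Ā_13; 2-tuples below use C's row order:

    [1] (3, 0)
    [2] (4, 8)
    [3] (3, 0)
    [4] (3, 0)
    [5] (4, 8)
    [6] (3, 0)

Grouping the 6 weights by Ā_13-representative: 2 linkage classes.

[[1, 3, 4, 6], [2, 5]]


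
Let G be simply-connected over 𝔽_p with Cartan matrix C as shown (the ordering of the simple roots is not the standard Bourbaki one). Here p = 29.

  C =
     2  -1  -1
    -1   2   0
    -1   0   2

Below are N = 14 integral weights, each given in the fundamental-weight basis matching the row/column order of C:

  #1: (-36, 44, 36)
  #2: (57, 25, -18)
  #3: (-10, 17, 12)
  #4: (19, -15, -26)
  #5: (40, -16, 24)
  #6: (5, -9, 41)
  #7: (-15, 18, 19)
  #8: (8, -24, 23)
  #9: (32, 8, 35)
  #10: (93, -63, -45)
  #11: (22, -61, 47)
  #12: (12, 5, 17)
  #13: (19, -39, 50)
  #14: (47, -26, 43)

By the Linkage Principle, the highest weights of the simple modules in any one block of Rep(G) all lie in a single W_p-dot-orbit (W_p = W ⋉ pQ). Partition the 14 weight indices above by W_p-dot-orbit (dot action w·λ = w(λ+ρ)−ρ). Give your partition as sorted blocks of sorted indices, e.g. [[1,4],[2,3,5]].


A_3 Cartan matrix, 3 simple roots permuted; ρ=(1,1,1).

W_29-reps of the 14 weights in Ā_29 (same 3-coord order as C):

  λ_1 → (11, 2, 10)
  λ_2 → (17, 9, 0)
  λ_3 → (9, 9, 4)
  λ_4 → (14, 5, 6)
  λ_5 → (8, 14, 4)
  λ_6 → (11, 2, 10)
  λ_7 → (14, 5, 6)
  λ_8 → (14, 5, 6)
  λ_9 → (9, 9, 4)
  λ_10 → (8, 14, 4)
  λ_11 → (11, 2, 10)
  λ_12 → (11, 2, 10)
  λ_13 → (9, 9, 4)
  λ_14 → (14, 5, 6)

Partition of {1..14} into 5 W_29-dot-orbits:

[[1, 6, 11, 12], [2], [3, 9, 13], [4, 7, 8, 14], [5, 10]]


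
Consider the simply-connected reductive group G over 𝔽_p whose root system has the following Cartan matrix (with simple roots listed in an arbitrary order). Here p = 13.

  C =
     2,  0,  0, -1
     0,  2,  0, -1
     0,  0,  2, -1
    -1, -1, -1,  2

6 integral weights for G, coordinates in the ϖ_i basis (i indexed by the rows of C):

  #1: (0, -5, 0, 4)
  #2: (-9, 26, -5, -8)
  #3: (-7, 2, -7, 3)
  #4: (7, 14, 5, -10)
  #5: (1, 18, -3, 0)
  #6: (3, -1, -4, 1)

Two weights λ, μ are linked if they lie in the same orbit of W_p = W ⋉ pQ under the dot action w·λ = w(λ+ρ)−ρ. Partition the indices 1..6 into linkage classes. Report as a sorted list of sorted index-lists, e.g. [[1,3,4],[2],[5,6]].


Dynkin diagram of C (from the 6 off-diagonal −1 entries): D_4.

Each λ_j+ρ reduced to Ā_13; 4-tuples below use C's row order:

  [1] (1, 4, 1, 1);  [2] (1, 4, 1, 1);  [3] (1, 4, 1, 1);  [4] (1, 4, 1, 1);  [5] (1, 4, 1, 1);  [6] (3, 1, 2, 0)

Linkage partition of the 6 weights (2 classes, p=13):

[[1, 2, 3, 4, 5], [6]]


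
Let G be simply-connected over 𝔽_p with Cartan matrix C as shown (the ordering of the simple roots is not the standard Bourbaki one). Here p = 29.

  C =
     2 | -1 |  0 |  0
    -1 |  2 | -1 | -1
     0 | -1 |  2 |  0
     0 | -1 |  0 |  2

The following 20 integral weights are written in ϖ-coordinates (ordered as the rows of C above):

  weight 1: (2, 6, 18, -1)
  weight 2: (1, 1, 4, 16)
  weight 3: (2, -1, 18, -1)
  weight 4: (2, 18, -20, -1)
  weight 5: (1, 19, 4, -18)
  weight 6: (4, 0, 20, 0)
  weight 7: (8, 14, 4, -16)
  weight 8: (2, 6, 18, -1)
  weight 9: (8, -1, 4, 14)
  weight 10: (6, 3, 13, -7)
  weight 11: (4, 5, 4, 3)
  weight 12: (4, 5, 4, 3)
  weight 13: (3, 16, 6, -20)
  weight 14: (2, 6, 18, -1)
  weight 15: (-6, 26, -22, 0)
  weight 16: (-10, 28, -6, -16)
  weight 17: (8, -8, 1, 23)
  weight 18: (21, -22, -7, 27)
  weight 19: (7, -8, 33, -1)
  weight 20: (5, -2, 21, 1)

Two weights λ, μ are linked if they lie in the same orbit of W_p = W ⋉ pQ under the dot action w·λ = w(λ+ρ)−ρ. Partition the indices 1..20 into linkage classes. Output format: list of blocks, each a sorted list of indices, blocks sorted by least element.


Root system D_4: the 4×4 matrix C matches after relabeling.

λ_j+ρ reflected into Ā_29 (⟨·,θ^∨⟩≤29); 4-tuples as given:

  λ_1 → (3, 0, 19, 0) · λ_2 → (2, 2, 5, 17) · λ_3 → (3, 0, 19, 0) · λ_4 → (3, 0, 19, 0) · λ_5 → (2, 2, 5, 17) · λ_6 → (5, 1, 21, 1) · λ_7 → (9, 0, 5, 15) · λ_8 → (3, 0, 19, 0) · λ_9 → (9, 0, 5, 15) · λ_10 → (5, 2, 12, 4) · λ_11 → (5, 6, 5, 4) · λ_12 → (5, 6, 5, 4) · λ_13 → (2, 2, 5, 17) · λ_14 → (3, 0, 19, 0) · λ_15 → (5, 1, 21, 1) · λ_16 → (9, 0, 5, 15) · λ_17 → (2, 2, 5, 17) · λ_18 → (5, 1, 21, 1) · λ_19 → (5, 1, 21, 1) · λ_20 → (5, 1, 21, 1)

6 distinct reps among the 20 weights ⇒ 6 W_29-linkage classes:

[[1, 3, 4, 8, 14], [2, 5, 13, 17], [6, 15, 18, 19, 20], [7, 9, 16], [10], [11, 12]]


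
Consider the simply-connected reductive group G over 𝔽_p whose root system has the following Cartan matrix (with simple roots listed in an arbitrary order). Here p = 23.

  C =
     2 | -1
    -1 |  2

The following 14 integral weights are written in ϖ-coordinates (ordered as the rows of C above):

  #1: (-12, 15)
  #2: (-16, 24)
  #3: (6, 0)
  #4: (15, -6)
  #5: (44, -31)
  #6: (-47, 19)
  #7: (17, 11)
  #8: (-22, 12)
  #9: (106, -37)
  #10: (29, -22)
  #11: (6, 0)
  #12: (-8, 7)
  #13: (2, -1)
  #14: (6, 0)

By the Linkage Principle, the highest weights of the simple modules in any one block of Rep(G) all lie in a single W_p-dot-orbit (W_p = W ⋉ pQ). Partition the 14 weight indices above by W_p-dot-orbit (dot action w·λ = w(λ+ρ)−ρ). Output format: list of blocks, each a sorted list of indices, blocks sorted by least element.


Type A_2, rank 2, |W|=6; reorder rows/cols to standard.

W_23-reps of the 14 weights in Ā_23 (same 2-coord order as C):

    [1] (11, 5)
    [2] (13, 8)
    [3] (7, 1)
    [4] (11, 5)
    [5] (7, 1)
    [6] (3, 0)
    [7] (11, 5)
    [8] (13, 8)
    [9] (13, 8)
    [10] (2, 14)
    [11] (7, 1)
    [12] (7, 1)
    [13] (3, 0)
    [14] (7, 1)

5 distinct reps among the 14 weights ⇒ 5 W_23-linkage classes:

[[1, 4, 7], [2, 8, 9], [3, 5, 11, 12, 14], [6, 13], [10]]


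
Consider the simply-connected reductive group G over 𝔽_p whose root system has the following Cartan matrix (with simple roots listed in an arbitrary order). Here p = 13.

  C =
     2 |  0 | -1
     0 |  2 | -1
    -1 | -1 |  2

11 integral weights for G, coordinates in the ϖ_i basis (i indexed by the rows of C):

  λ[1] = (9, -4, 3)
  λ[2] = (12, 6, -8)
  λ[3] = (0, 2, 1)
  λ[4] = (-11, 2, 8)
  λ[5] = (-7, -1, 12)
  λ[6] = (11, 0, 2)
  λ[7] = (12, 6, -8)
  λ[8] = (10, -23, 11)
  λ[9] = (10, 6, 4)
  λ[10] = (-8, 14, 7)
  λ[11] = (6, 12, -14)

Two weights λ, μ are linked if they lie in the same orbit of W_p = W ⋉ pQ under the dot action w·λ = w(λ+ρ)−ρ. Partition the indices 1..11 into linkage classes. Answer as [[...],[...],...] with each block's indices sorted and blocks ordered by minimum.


Root system A_3: the 3×3 matrix C matches after relabeling.

Folding the 11 weights λ_j+ρ into Ā_13 (reps in the given 3-coord order):

    1: (9, 2, 1)
    2: (6, 0, 7)
    3: (1, 3, 2)
    4: (9, 2, 1)
    5: (6, 0, 7)
    6: (9, 2, 1)
    7: (6, 0, 7)
    8: (9, 2, 1)
    9: (1, 3, 2)
    10: (1, 3, 2)
    11: (6, 0, 7)

The 11 indices split into 3 linkage classes (same alcove rep ⇔ same W_13-dot-orbit):

[[1, 4, 6, 8], [2, 5, 7, 11], [3, 9, 10]]


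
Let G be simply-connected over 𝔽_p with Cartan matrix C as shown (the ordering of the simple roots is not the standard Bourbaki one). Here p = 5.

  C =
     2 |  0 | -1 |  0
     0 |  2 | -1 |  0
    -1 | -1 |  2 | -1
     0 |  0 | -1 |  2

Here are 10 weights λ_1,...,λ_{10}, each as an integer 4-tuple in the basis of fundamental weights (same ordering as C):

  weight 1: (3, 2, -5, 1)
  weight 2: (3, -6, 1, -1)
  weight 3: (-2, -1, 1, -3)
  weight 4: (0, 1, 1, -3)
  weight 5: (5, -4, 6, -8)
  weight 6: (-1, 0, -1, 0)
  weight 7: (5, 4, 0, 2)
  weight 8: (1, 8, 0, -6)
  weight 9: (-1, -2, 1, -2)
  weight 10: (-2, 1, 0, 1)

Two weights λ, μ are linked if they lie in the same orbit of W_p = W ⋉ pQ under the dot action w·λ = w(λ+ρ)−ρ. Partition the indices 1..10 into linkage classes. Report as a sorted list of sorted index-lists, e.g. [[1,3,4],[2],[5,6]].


Dynkin diagram of C (from the 6 off-diagonal −1 entries): D_4.

λ_j+ρ reflected into Ā_5 (⟨·,θ^∨⟩≤5); 4-tuples as given:

  λ_1 → (0, 1, 1, 2) · λ_2 → (0, 1, 1, 2) · λ_3 → (0, 1, 0, 1) · λ_4 → (1, 2, 0, 2) · λ_5 → (1, 2, 0, 2) · λ_6 → (0, 1, 0, 1) · λ_7 → (0, 1, 0, 1) · λ_8 → (1, 2, 0, 2) · λ_9 → (0, 1, 0, 1) · λ_10 → (1, 2, 0, 2)

Linkage partition of the 10 weights (3 classes, p=5):

[[1, 2], [3, 6, 7, 9], [4, 5, 8, 10]]


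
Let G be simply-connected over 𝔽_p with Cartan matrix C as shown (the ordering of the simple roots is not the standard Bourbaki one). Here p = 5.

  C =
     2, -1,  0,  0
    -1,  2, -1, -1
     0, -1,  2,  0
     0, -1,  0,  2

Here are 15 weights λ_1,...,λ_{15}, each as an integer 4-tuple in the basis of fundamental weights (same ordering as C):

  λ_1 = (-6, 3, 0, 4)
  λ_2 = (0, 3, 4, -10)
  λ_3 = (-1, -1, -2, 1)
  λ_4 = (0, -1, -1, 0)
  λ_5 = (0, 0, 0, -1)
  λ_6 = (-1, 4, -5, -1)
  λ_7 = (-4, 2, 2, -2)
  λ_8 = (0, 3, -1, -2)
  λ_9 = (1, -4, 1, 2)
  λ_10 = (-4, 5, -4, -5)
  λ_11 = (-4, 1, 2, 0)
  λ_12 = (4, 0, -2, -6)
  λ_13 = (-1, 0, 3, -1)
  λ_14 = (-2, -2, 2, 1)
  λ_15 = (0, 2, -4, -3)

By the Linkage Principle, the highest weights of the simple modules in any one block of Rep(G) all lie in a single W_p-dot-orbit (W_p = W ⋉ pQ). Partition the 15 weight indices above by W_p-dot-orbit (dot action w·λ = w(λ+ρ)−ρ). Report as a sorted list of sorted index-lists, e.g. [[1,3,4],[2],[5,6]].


C ↔ D_4 under row/col permutation; |W(D_4)| = 192.

Ā_5 reps of the 15 weights (D_4, coords as presented):

    λ_1 → (0, 0, 4, 0)
    λ_2 → (0, 0, 4, 0)
    λ_3 → (1, 0, 0, 1)
    λ_4 → (1, 0, 0, 1)
    λ_5 → (1, 1, 1, 0)
    λ_6 → (0, 0, 4, 0)
    λ_7 → (2, 0, 2, 0)
    λ_8 → (1, 0, 0, 1)
    λ_9 → (1, 1, 1, 0)
    λ_10 → (1, 1, 1, 0)
    λ_11 → (2, 0, 2, 0)
    λ_12 → (0, 0, 4, 0)
    λ_13 → (0, 0, 4, 0)
    λ_14 → (1, 1, 1, 0)
    λ_15 → (1, 1, 1, 0)

The 15 indices split into 4 linkage classes (same alcove rep ⇔ same W_5-dot-orbit):

[[1, 2, 6, 12, 13], [3, 4, 8], [5, 9, 10, 14, 15], [7, 11]]


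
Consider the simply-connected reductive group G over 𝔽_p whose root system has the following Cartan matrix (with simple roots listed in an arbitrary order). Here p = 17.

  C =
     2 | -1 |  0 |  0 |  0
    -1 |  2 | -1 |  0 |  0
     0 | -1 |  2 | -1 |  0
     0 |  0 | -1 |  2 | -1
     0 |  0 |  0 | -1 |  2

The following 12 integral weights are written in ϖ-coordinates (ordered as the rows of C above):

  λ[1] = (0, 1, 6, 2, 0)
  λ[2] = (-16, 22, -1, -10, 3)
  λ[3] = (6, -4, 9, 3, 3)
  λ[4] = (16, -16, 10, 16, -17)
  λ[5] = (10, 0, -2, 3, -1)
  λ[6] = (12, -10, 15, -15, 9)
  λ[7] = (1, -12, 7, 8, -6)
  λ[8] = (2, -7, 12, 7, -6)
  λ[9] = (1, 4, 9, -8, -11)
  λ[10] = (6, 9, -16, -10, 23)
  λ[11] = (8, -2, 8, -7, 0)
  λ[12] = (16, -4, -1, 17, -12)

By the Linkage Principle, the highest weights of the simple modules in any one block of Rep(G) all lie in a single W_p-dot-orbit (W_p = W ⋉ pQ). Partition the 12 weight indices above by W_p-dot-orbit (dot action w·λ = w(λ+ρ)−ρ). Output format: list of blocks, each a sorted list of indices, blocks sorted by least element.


C ↔ A_5 under row/col permutation; |W(A_5)| = 720.

Alcove-folded reps (p=17, 12 weights, presented ϖ-order):

  λ_1 → (1, 2, 7, 3, 1) · λ_2 → (8, 1, 2, 1, 5) · λ_3 → (1, 2, 7, 3, 1) · λ_4 → (11, 0, 1, 3, 0) · λ_5 → (11, 0, 1, 3, 0) · λ_6 → (1, 2, 7, 3, 1) · λ_7 → (8, 1, 2, 1, 5) · λ_8 → (1, 2, 7, 3, 1) · λ_9 → (0, 2, 5, 3, 7) · λ_10 → (0, 2, 5, 3, 7) · λ_11 → (8, 1, 2, 1, 5) · λ_12 → (0, 1, 2, 0, 4)

Grouping the 12 weights by Ā_17-representative: 5 linkage classes.

[[1, 3, 6, 8], [2, 7, 11], [4, 5], [9, 10], [12]]


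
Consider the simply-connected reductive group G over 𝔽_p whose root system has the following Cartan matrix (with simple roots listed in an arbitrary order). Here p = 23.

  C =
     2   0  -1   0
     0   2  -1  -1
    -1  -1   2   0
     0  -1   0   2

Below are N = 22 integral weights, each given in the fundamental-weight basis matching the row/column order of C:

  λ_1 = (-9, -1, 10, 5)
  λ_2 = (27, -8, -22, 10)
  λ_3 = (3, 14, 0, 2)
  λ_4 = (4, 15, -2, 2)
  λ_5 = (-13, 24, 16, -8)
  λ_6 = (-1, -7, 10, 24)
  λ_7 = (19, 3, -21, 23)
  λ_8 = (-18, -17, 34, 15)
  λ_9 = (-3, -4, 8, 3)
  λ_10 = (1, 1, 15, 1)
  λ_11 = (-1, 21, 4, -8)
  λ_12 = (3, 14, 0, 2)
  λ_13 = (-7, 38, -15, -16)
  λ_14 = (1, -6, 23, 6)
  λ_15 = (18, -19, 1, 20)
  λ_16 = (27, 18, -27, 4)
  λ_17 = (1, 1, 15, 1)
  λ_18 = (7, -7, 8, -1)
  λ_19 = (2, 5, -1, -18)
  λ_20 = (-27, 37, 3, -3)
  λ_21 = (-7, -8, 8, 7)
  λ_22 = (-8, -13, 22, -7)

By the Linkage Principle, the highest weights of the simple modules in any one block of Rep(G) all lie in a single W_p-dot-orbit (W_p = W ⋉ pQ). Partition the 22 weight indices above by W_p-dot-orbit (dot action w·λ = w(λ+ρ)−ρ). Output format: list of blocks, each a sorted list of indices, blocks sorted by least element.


C ↔ A_4 under row/col permutation; |W(A_4)| = 120.

W_23-reps of the 22 weights in Ā_23 (same 4-coord order as C):

    λ_1 → (8, 0, 3, 6)
    λ_2 → (5, 4, 2, 12)
    λ_3 → (4, 15, 1, 3)
    λ_4 → (4, 15, 1, 3)
    λ_5 → (5, 4, 2, 12)
    λ_6 → (5, 4, 2, 12)
    λ_7 → (4, 15, 1, 3)
    λ_8 → (5, 4, 2, 12)
    λ_9 → (2, 3, 4, 1)
    λ_10 → (2, 2, 16, 2)
    λ_11 → (4, 15, 1, 3)
    λ_12 → (4, 15, 1, 3)
    λ_13 → (2, 3, 4, 1)
    λ_14 → (2, 2, 16, 2)
    λ_15 → (2, 2, 16, 2)
    λ_16 → (2, 2, 16, 2)
    λ_17 → (2, 2, 16, 2)
    λ_18 → (8, 0, 3, 6)
    λ_19 → (8, 0, 3, 6)
    λ_20 → (2, 3, 4, 1)
    λ_21 → (2, 3, 4, 1)
    λ_22 → (5, 4, 2, 12)

Partition of {1..22} into 5 W_23-dot-orbits:

[[1, 18, 19], [2, 5, 6, 8, 22], [3, 4, 7, 11, 12], [9, 13, 20, 21], [10, 14, 15, 16, 17]]


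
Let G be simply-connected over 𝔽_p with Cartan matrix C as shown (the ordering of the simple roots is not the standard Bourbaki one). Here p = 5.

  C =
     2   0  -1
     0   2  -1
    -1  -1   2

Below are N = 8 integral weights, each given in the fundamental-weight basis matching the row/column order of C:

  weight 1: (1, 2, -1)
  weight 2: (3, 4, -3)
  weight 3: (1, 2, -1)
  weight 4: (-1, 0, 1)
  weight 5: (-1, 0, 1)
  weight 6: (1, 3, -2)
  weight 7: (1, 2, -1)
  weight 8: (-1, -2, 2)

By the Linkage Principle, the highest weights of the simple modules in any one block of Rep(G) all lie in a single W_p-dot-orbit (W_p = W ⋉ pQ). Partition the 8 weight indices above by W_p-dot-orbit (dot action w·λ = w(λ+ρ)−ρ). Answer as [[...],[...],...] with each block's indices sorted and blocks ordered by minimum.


C ↔ A_3 under row/col permutation; |W(A_3)| = 24.

Alcove-folded reps (p=5, 8 weights, presented ϖ-order):

  λ_1+ρ ↦ (2, 3, 0);  λ_2+ρ ↦ (0, 1, 2);  λ_3+ρ ↦ (2, 3, 0);  λ_4+ρ ↦ (0, 1, 2);  λ_5+ρ ↦ (0, 1, 2);  λ_6+ρ ↦ (1, 3, 1);  λ_7+ρ ↦ (2, 3, 0);  λ_8+ρ ↦ (0, 1, 2)

The 8 indices split into 3 linkage classes (same alcove rep ⇔ same W_5-dot-orbit):

[[1, 3, 7], [2, 4, 5, 8], [6]]


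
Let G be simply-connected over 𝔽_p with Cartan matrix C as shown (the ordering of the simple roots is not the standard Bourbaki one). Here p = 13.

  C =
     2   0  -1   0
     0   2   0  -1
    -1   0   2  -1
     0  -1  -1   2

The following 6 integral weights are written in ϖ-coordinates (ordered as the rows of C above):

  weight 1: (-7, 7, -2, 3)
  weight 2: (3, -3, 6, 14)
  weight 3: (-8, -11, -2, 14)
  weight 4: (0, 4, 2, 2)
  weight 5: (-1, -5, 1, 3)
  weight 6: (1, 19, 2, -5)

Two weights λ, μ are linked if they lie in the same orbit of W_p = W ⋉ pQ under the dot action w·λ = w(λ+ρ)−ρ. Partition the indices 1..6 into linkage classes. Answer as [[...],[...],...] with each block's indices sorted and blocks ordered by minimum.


Dynkin diagram of C (from the 6 off-diagonal −1 entries): A_4.

Folding the 6 weights λ_j+ρ into Ā_13 (reps in the given 4-coord order):

  1: (1, 5, 3, 3)
  2: (0, 4, 2, 0)
  3: (1, 5, 3, 3)
  4: (1, 5, 3, 3)
  5: (0, 4, 2, 0)
  6: (1, 5, 3, 3)

Grouping the 6 weights by Ā_13-representative: 2 linkage classes.

[[1, 3, 4, 6], [2, 5]]


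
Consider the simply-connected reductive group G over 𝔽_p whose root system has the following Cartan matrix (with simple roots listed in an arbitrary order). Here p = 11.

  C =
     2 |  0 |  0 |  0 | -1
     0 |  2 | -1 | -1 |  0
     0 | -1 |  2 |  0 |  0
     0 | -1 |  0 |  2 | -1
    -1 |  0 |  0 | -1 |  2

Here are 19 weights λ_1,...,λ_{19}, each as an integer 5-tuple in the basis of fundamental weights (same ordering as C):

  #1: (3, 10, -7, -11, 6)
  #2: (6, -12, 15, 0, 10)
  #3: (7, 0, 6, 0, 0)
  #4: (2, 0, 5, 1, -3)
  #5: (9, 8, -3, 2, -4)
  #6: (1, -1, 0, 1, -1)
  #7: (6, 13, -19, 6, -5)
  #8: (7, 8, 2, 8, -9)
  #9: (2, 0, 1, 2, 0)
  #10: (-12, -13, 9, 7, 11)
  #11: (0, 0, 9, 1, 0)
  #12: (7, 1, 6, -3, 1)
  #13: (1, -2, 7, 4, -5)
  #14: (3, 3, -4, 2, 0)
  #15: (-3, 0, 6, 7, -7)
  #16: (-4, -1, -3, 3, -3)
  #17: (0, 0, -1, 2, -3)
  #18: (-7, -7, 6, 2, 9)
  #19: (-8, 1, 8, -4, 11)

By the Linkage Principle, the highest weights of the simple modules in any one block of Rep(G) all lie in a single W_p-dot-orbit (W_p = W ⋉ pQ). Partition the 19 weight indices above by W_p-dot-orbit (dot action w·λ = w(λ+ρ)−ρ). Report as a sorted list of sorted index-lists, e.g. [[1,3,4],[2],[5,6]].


Type A_5, rank 5, |W|=720; reorder rows/cols to standard.

Each λ_j+ρ reduced to Ā_11; 5-tuples below use C's row order:

  λ_1 → (0, 5, 0, 2, 3) · λ_2 → (0, 5, 0, 2, 3) · λ_3 → (1, 1, 0, 1, 1) · λ_4 → (1, 1, 6, 0, 2) · λ_5 → (1, 1, 6, 0, 2) · λ_6 → (2, 0, 1, 2, 0) · λ_7 → (3, 1, 2, 3, 1) · λ_8 → (1, 1, 0, 1, 1) · λ_9 → (3, 1, 2, 3, 1) · λ_10 → (1, 1, 6, 0, 2) · λ_11 → (1, 1, 6, 0, 2) · λ_12 → (2, 0, 1, 2, 0) · λ_13 → (1, 1, 6, 0, 2) · λ_14 → (3, 1, 2, 3, 1) · λ_15 → (1, 1, 2, 0, 2) · λ_16 → (2, 0, 1, 2, 0) · λ_17 → (1, 1, 0, 1, 1) · λ_18 → (3, 1, 2, 3, 1) · λ_19 → (2, 0, 1, 2, 0)

Partition of {1..19} into 6 W_11-dot-orbits:

[[1, 2], [3, 8, 17], [4, 5, 10, 11, 13], [6, 12, 16, 19], [7, 9, 14, 18], [15]]


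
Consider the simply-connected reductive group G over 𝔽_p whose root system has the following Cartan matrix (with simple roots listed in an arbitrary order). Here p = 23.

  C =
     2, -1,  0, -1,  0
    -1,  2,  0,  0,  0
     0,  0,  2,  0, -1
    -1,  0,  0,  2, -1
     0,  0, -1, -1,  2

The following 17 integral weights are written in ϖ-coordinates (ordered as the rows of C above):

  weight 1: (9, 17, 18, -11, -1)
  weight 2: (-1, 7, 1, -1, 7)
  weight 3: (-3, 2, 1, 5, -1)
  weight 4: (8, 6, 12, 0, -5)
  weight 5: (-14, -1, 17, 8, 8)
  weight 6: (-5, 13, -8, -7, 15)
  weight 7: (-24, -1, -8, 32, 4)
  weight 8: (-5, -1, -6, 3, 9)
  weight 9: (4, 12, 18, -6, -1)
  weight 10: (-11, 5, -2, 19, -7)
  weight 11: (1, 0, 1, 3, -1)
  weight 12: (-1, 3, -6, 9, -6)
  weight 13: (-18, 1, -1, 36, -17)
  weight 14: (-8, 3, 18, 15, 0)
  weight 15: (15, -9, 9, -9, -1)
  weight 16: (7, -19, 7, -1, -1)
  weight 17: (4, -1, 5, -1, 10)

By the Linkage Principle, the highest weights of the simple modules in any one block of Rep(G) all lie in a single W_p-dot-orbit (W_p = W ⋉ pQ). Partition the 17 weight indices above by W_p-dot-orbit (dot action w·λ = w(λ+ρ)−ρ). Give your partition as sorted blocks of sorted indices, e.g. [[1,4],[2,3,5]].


C ↔ A_5 under row/col permutation; |W(A_5)| = 720.

W_23-reps of the 17 weights in Ā_23 (same 5-coord order as C):

  λ_1 → (0, 4, 5, 0, 5) · λ_2 → (0, 8, 2, 0, 8) · λ_3 → (2, 1, 2, 4, 0) · λ_4 → (6, 4, 6, 3, 1) · λ_5 → (0, 4, 5, 0, 5) · λ_6 → (6, 4, 6, 3, 1) · λ_7 → (0, 8, 2, 0, 8) · λ_8 → (0, 4, 5, 0, 5) · λ_9 → (0, 4, 5, 0, 5) · λ_10 → (6, 4, 6, 3, 1) · λ_11 → (2, 1, 2, 4, 0) · λ_12 → (0, 4, 5, 0, 5) · λ_13 → (2, 1, 2, 4, 0) · λ_14 → (6, 4, 6, 3, 1) · λ_15 → (0, 8, 2, 0, 8) · λ_16 → (0, 8, 2, 0, 8) · λ_17 → (5, 0, 6, 0, 11)

5 distinct reps among the 17 weights ⇒ 5 W_23-linkage classes:

[[1, 5, 8, 9, 12], [2, 7, 15, 16], [3, 11, 13], [4, 6, 10, 14], [17]]


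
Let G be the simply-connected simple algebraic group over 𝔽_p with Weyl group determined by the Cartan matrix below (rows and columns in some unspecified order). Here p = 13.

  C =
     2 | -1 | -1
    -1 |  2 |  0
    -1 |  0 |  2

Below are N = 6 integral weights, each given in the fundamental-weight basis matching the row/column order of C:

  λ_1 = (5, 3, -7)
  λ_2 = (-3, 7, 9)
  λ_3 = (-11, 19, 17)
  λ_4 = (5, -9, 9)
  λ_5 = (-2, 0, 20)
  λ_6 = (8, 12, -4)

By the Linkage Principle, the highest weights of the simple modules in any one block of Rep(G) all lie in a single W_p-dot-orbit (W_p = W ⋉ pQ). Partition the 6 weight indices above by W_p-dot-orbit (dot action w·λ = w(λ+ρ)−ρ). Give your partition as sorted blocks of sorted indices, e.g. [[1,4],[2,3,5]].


Root system A_3: the 3×3 matrix C matches after relabeling.

Each λ_j+ρ reduced to Ā_13; 3-tuples below use C's row order:

  λ_1+ρ ↦ (0, 4, 6)
  λ_2+ρ ↦ (2, 3, 5)
  λ_3+ρ ↦ (2, 3, 5)
  λ_4+ρ ↦ (2, 3, 5)
  λ_5+ρ ↦ (7, 1, 5)
  λ_6+ρ ↦ (0, 4, 6)

These 6 weights hit 3 W_13-dot-orbits; sizes (2, 3, 1):

[[1, 6], [2, 3, 4], [5]]


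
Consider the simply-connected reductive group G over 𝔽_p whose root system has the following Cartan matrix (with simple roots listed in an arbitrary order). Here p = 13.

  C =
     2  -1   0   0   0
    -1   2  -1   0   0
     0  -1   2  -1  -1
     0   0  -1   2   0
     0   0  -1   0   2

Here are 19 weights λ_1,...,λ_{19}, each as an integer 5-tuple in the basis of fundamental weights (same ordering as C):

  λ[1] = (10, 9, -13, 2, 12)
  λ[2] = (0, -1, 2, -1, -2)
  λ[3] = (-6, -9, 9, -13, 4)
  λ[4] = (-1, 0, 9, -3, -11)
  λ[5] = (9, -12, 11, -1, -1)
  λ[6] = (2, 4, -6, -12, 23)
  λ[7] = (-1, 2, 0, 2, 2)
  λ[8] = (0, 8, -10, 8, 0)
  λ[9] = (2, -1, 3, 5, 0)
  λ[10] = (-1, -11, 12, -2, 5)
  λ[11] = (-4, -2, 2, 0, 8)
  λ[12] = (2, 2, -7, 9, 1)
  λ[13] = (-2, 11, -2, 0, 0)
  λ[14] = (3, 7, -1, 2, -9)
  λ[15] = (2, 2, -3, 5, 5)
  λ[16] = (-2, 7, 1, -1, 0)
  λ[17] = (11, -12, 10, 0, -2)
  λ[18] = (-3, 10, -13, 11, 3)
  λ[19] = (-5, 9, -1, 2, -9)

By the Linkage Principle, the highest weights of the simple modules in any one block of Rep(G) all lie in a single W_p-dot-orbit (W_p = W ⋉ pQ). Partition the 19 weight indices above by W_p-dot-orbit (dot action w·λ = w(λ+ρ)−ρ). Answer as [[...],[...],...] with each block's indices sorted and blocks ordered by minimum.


Root system D_5: the 5×5 matrix C matches after relabeling.

λ_j+ρ reflected into Ā_13 (⟨·,θ^∨⟩≤13); 5-tuples as given:

  1: (1, 0, 1, 0, 8) · 2: (1, 0, 2, 0, 1) · 3: (0, 2, 1, 5, 2) · 4: (1, 0, 1, 0, 8) · 5: (1, 0, 1, 0, 0) · 6: (0, 2, 1, 5, 2) · 7: (0, 2, 1, 3, 3) · 8: (1, 0, 1, 0, 8) · 9: (2, 2, 1, 5, 0) · 10: (2, 2, 1, 5, 0) · 11: (1, 0, 1, 0, 8) · 12: (0, 2, 1, 3, 3) · 13: (1, 0, 1, 0, 0) · 14: (2, 2, 1, 5, 0) · 15: (0, 2, 1, 3, 3) · 16: (1, 0, 2, 0, 1) · 17: (1, 0, 1, 0, 0) · 18: (1, 0, 1, 0, 8) · 19: (2, 2, 1, 5, 0)

6 distinct reps among the 19 weights ⇒ 6 W_13-linkage classes:

[[1, 4, 8, 11, 18], [2, 16], [3, 6], [5, 13, 17], [7, 12, 15], [9, 10, 14, 19]]
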